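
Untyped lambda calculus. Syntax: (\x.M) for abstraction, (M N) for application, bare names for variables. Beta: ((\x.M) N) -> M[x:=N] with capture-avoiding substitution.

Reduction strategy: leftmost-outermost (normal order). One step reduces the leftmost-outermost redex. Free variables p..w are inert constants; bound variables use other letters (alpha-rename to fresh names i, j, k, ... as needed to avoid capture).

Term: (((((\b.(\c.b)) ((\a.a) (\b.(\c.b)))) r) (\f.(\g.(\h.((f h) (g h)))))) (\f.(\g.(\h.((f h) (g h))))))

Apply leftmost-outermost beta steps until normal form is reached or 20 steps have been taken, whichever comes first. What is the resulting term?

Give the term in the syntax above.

Step 0: (((((\b.(\c.b)) ((\a.a) (\b.(\c.b)))) r) (\f.(\g.(\h.((f h) (g h)))))) (\f.(\g.(\h.((f h) (g h))))))
Step 1: ((((\c.((\a.a) (\b.(\c.b)))) r) (\f.(\g.(\h.((f h) (g h)))))) (\f.(\g.(\h.((f h) (g h))))))
Step 2: ((((\a.a) (\b.(\c.b))) (\f.(\g.(\h.((f h) (g h)))))) (\f.(\g.(\h.((f h) (g h))))))
Step 3: (((\b.(\c.b)) (\f.(\g.(\h.((f h) (g h)))))) (\f.(\g.(\h.((f h) (g h))))))
Step 4: ((\c.(\f.(\g.(\h.((f h) (g h)))))) (\f.(\g.(\h.((f h) (g h))))))
Step 5: (\f.(\g.(\h.((f h) (g h)))))

Answer: (\f.(\g.(\h.((f h) (g h)))))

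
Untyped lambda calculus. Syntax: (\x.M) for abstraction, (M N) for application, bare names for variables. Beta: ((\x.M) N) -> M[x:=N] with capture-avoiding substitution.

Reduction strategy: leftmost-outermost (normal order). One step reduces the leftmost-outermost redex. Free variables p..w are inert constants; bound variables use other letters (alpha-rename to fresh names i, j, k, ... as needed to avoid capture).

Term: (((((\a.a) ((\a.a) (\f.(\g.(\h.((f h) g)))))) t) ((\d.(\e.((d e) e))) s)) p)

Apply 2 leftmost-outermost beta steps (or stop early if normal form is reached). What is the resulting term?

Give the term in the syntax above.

Step 0: (((((\a.a) ((\a.a) (\f.(\g.(\h.((f h) g)))))) t) ((\d.(\e.((d e) e))) s)) p)
Step 1: (((((\a.a) (\f.(\g.(\h.((f h) g))))) t) ((\d.(\e.((d e) e))) s)) p)
Step 2: ((((\f.(\g.(\h.((f h) g)))) t) ((\d.(\e.((d e) e))) s)) p)

Answer: ((((\f.(\g.(\h.((f h) g)))) t) ((\d.(\e.((d e) e))) s)) p)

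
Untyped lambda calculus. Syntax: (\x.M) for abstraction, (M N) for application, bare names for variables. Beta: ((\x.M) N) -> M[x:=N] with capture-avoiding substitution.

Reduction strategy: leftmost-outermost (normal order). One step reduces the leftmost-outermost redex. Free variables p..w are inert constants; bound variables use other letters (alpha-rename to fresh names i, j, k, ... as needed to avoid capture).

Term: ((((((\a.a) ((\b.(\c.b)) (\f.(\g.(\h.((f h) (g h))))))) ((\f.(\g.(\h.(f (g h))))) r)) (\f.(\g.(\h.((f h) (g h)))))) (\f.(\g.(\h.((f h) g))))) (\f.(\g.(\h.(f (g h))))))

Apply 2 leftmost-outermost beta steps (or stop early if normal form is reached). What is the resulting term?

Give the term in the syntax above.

Answer: (((((\c.(\f.(\g.(\h.((f h) (g h)))))) ((\f.(\g.(\h.(f (g h))))) r)) (\f.(\g.(\h.((f h) (g h)))))) (\f.(\g.(\h.((f h) g))))) (\f.(\g.(\h.(f (g h))))))

Derivation:
Step 0: ((((((\a.a) ((\b.(\c.b)) (\f.(\g.(\h.((f h) (g h))))))) ((\f.(\g.(\h.(f (g h))))) r)) (\f.(\g.(\h.((f h) (g h)))))) (\f.(\g.(\h.((f h) g))))) (\f.(\g.(\h.(f (g h))))))
Step 1: ((((((\b.(\c.b)) (\f.(\g.(\h.((f h) (g h)))))) ((\f.(\g.(\h.(f (g h))))) r)) (\f.(\g.(\h.((f h) (g h)))))) (\f.(\g.(\h.((f h) g))))) (\f.(\g.(\h.(f (g h))))))
Step 2: (((((\c.(\f.(\g.(\h.((f h) (g h)))))) ((\f.(\g.(\h.(f (g h))))) r)) (\f.(\g.(\h.((f h) (g h)))))) (\f.(\g.(\h.((f h) g))))) (\f.(\g.(\h.(f (g h))))))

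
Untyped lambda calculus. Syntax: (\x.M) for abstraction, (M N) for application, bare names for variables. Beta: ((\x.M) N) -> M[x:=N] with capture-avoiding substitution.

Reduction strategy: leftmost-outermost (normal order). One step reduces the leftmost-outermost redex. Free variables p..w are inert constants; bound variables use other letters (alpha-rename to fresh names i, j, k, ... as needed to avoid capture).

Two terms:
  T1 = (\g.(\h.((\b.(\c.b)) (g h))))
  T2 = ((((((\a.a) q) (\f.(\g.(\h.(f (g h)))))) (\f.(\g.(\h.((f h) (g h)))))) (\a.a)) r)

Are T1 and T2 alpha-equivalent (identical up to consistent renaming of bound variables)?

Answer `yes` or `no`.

Answer: no

Derivation:
Term 1: (\g.(\h.((\b.(\c.b)) (g h))))
Term 2: ((((((\a.a) q) (\f.(\g.(\h.(f (g h)))))) (\f.(\g.(\h.((f h) (g h)))))) (\a.a)) r)
Alpha-equivalence: compare structure up to binder renaming.
Result: False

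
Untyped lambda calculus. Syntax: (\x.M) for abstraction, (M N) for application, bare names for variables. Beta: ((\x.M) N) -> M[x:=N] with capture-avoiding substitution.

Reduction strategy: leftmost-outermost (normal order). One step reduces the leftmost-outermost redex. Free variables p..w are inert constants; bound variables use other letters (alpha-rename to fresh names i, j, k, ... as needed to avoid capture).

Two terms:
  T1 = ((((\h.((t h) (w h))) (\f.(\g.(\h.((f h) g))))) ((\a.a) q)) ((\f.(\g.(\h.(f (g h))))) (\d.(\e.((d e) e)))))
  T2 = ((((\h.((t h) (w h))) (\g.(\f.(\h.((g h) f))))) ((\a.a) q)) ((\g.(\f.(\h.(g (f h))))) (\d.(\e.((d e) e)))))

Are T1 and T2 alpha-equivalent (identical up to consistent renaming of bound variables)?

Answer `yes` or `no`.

Term 1: ((((\h.((t h) (w h))) (\f.(\g.(\h.((f h) g))))) ((\a.a) q)) ((\f.(\g.(\h.(f (g h))))) (\d.(\e.((d e) e)))))
Term 2: ((((\h.((t h) (w h))) (\g.(\f.(\h.((g h) f))))) ((\a.a) q)) ((\g.(\f.(\h.(g (f h))))) (\d.(\e.((d e) e)))))
Alpha-equivalence: compare structure up to binder renaming.
Result: True

Answer: yes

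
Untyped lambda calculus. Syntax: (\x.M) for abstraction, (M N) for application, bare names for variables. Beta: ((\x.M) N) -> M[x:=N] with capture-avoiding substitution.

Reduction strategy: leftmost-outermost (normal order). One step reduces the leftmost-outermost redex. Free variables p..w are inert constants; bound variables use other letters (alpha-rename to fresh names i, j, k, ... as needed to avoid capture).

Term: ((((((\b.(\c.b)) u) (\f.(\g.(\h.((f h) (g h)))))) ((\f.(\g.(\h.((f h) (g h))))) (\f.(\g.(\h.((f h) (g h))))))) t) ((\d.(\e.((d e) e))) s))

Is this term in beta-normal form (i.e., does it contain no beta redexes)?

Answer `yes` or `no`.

Term: ((((((\b.(\c.b)) u) (\f.(\g.(\h.((f h) (g h)))))) ((\f.(\g.(\h.((f h) (g h))))) (\f.(\g.(\h.((f h) (g h))))))) t) ((\d.(\e.((d e) e))) s))
Found 3 beta redex(es).

Answer: no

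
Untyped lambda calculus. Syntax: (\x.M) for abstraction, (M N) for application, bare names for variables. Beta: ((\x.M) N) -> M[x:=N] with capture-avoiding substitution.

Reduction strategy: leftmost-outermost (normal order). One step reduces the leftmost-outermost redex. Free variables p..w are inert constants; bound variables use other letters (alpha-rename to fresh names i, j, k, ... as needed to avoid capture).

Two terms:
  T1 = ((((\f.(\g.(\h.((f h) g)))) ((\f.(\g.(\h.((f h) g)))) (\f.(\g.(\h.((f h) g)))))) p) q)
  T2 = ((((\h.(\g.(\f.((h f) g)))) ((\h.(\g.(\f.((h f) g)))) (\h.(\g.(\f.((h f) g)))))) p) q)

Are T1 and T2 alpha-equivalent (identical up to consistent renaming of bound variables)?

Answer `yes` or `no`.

Term 1: ((((\f.(\g.(\h.((f h) g)))) ((\f.(\g.(\h.((f h) g)))) (\f.(\g.(\h.((f h) g)))))) p) q)
Term 2: ((((\h.(\g.(\f.((h f) g)))) ((\h.(\g.(\f.((h f) g)))) (\h.(\g.(\f.((h f) g)))))) p) q)
Alpha-equivalence: compare structure up to binder renaming.
Result: True

Answer: yes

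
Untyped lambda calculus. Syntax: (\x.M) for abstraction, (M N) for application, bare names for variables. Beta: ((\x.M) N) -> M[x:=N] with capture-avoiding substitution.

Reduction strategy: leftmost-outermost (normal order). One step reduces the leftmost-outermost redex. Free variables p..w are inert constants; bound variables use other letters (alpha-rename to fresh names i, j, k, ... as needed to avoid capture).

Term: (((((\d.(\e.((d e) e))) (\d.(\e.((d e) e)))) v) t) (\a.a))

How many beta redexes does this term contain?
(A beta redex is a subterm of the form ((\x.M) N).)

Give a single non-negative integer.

Answer: 1

Derivation:
Term: (((((\d.(\e.((d e) e))) (\d.(\e.((d e) e)))) v) t) (\a.a))
  Redex: ((\d.(\e.((d e) e))) (\d.(\e.((d e) e))))
Total redexes: 1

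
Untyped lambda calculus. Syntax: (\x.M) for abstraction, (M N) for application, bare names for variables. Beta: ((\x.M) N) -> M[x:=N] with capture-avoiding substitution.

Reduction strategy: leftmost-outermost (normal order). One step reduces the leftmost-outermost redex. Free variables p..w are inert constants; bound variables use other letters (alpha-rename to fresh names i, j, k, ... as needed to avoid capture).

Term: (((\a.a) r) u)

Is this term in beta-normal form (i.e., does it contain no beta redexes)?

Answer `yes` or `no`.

Answer: no

Derivation:
Term: (((\a.a) r) u)
Found 1 beta redex(es).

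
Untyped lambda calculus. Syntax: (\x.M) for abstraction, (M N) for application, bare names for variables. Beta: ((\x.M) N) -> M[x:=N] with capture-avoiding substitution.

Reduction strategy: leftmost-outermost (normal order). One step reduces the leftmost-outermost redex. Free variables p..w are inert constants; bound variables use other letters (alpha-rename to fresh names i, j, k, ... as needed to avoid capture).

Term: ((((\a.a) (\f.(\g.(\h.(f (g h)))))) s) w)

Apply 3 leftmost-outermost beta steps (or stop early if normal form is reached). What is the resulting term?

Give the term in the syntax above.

Answer: (\h.(s (w h)))

Derivation:
Step 0: ((((\a.a) (\f.(\g.(\h.(f (g h)))))) s) w)
Step 1: (((\f.(\g.(\h.(f (g h))))) s) w)
Step 2: ((\g.(\h.(s (g h)))) w)
Step 3: (\h.(s (w h)))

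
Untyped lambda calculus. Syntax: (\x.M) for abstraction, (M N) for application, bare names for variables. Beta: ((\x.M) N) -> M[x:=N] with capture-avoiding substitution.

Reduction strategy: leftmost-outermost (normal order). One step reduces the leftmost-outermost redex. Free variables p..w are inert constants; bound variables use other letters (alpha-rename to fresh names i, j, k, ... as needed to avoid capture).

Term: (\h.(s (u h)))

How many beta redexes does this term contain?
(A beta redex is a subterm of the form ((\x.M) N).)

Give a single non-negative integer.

Answer: 0

Derivation:
Term: (\h.(s (u h)))
  (no redexes)
Total redexes: 0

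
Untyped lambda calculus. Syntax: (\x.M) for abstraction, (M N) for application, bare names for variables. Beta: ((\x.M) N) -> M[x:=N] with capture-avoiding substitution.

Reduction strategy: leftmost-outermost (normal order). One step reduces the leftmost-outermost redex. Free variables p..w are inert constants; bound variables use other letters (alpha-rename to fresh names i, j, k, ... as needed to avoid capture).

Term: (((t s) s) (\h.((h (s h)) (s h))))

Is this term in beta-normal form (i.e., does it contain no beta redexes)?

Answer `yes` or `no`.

Answer: yes

Derivation:
Term: (((t s) s) (\h.((h (s h)) (s h))))
No beta redexes found.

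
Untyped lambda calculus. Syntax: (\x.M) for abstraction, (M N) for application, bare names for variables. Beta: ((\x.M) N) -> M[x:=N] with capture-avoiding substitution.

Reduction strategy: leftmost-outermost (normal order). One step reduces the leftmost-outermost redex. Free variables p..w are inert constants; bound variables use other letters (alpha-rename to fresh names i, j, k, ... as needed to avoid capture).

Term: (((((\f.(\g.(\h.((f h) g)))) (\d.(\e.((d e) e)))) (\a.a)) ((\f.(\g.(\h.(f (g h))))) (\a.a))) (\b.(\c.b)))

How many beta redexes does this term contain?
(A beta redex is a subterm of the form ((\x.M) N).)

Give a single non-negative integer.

Answer: 2

Derivation:
Term: (((((\f.(\g.(\h.((f h) g)))) (\d.(\e.((d e) e)))) (\a.a)) ((\f.(\g.(\h.(f (g h))))) (\a.a))) (\b.(\c.b)))
  Redex: ((\f.(\g.(\h.((f h) g)))) (\d.(\e.((d e) e))))
  Redex: ((\f.(\g.(\h.(f (g h))))) (\a.a))
Total redexes: 2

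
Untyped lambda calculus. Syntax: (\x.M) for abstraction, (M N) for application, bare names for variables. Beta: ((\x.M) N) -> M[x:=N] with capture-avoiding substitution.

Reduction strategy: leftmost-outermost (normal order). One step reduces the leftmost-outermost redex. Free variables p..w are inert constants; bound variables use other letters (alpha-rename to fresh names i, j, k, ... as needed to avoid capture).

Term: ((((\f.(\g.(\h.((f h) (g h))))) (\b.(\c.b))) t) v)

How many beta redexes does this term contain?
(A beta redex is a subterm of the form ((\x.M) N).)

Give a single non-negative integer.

Answer: 1

Derivation:
Term: ((((\f.(\g.(\h.((f h) (g h))))) (\b.(\c.b))) t) v)
  Redex: ((\f.(\g.(\h.((f h) (g h))))) (\b.(\c.b)))
Total redexes: 1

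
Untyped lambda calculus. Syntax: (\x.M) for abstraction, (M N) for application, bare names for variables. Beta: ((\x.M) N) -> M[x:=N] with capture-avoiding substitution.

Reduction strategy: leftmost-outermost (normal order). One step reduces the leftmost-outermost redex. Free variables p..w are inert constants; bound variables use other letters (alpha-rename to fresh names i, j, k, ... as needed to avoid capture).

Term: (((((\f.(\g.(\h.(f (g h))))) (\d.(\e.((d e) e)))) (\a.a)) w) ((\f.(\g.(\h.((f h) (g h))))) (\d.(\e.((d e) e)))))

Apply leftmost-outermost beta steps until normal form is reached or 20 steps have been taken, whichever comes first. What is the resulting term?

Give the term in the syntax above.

Step 0: (((((\f.(\g.(\h.(f (g h))))) (\d.(\e.((d e) e)))) (\a.a)) w) ((\f.(\g.(\h.((f h) (g h))))) (\d.(\e.((d e) e)))))
Step 1: ((((\g.(\h.((\d.(\e.((d e) e))) (g h)))) (\a.a)) w) ((\f.(\g.(\h.((f h) (g h))))) (\d.(\e.((d e) e)))))
Step 2: (((\h.((\d.(\e.((d e) e))) ((\a.a) h))) w) ((\f.(\g.(\h.((f h) (g h))))) (\d.(\e.((d e) e)))))
Step 3: (((\d.(\e.((d e) e))) ((\a.a) w)) ((\f.(\g.(\h.((f h) (g h))))) (\d.(\e.((d e) e)))))
Step 4: ((\e.((((\a.a) w) e) e)) ((\f.(\g.(\h.((f h) (g h))))) (\d.(\e.((d e) e)))))
Step 5: ((((\a.a) w) ((\f.(\g.(\h.((f h) (g h))))) (\d.(\e.((d e) e))))) ((\f.(\g.(\h.((f h) (g h))))) (\d.(\e.((d e) e)))))
Step 6: ((w ((\f.(\g.(\h.((f h) (g h))))) (\d.(\e.((d e) e))))) ((\f.(\g.(\h.((f h) (g h))))) (\d.(\e.((d e) e)))))
Step 7: ((w (\g.(\h.(((\d.(\e.((d e) e))) h) (g h))))) ((\f.(\g.(\h.((f h) (g h))))) (\d.(\e.((d e) e)))))
Step 8: ((w (\g.(\h.((\e.((h e) e)) (g h))))) ((\f.(\g.(\h.((f h) (g h))))) (\d.(\e.((d e) e)))))
Step 9: ((w (\g.(\h.((h (g h)) (g h))))) ((\f.(\g.(\h.((f h) (g h))))) (\d.(\e.((d e) e)))))
Step 10: ((w (\g.(\h.((h (g h)) (g h))))) (\g.(\h.(((\d.(\e.((d e) e))) h) (g h)))))
Step 11: ((w (\g.(\h.((h (g h)) (g h))))) (\g.(\h.((\e.((h e) e)) (g h)))))
Step 12: ((w (\g.(\h.((h (g h)) (g h))))) (\g.(\h.((h (g h)) (g h)))))

Answer: ((w (\g.(\h.((h (g h)) (g h))))) (\g.(\h.((h (g h)) (g h)))))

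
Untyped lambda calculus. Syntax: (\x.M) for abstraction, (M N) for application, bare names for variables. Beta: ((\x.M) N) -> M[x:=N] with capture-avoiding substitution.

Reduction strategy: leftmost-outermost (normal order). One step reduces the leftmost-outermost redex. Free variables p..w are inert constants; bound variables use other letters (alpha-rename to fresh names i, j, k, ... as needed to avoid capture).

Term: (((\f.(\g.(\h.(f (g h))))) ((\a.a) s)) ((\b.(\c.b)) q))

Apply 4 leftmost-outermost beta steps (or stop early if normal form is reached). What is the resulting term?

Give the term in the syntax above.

Step 0: (((\f.(\g.(\h.(f (g h))))) ((\a.a) s)) ((\b.(\c.b)) q))
Step 1: ((\g.(\h.(((\a.a) s) (g h)))) ((\b.(\c.b)) q))
Step 2: (\h.(((\a.a) s) (((\b.(\c.b)) q) h)))
Step 3: (\h.(s (((\b.(\c.b)) q) h)))
Step 4: (\h.(s ((\c.q) h)))

Answer: (\h.(s ((\c.q) h)))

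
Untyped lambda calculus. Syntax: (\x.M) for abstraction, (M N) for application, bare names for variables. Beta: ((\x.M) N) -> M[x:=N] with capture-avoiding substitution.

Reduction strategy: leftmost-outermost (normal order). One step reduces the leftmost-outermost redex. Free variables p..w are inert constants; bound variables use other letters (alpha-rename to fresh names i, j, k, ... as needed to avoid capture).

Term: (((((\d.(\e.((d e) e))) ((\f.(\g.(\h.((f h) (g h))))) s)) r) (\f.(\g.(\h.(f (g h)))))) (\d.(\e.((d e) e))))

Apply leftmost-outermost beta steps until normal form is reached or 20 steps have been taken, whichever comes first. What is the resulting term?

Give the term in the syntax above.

Step 0: (((((\d.(\e.((d e) e))) ((\f.(\g.(\h.((f h) (g h))))) s)) r) (\f.(\g.(\h.(f (g h)))))) (\d.(\e.((d e) e))))
Step 1: ((((\e.((((\f.(\g.(\h.((f h) (g h))))) s) e) e)) r) (\f.(\g.(\h.(f (g h)))))) (\d.(\e.((d e) e))))
Step 2: ((((((\f.(\g.(\h.((f h) (g h))))) s) r) r) (\f.(\g.(\h.(f (g h)))))) (\d.(\e.((d e) e))))
Step 3: (((((\g.(\h.((s h) (g h)))) r) r) (\f.(\g.(\h.(f (g h)))))) (\d.(\e.((d e) e))))
Step 4: ((((\h.((s h) (r h))) r) (\f.(\g.(\h.(f (g h)))))) (\d.(\e.((d e) e))))
Step 5: ((((s r) (r r)) (\f.(\g.(\h.(f (g h)))))) (\d.(\e.((d e) e))))

Answer: ((((s r) (r r)) (\f.(\g.(\h.(f (g h)))))) (\d.(\e.((d e) e))))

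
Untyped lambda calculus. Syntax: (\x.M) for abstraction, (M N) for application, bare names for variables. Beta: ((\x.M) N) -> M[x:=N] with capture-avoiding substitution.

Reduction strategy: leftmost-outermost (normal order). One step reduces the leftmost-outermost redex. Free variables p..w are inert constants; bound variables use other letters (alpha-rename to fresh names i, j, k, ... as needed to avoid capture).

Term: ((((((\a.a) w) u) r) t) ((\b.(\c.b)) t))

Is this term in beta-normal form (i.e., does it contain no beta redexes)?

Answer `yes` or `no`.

Answer: no

Derivation:
Term: ((((((\a.a) w) u) r) t) ((\b.(\c.b)) t))
Found 2 beta redex(es).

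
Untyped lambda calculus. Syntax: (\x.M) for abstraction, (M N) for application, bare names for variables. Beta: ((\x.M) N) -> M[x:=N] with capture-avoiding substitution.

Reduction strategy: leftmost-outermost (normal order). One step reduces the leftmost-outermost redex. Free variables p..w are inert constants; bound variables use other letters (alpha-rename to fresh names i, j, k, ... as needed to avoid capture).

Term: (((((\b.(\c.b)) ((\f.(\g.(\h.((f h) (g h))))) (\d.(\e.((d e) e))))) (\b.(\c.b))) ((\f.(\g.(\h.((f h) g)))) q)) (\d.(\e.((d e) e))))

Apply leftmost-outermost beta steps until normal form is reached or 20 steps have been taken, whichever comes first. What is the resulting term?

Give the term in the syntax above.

Step 0: (((((\b.(\c.b)) ((\f.(\g.(\h.((f h) (g h))))) (\d.(\e.((d e) e))))) (\b.(\c.b))) ((\f.(\g.(\h.((f h) g)))) q)) (\d.(\e.((d e) e))))
Step 1: ((((\c.((\f.(\g.(\h.((f h) (g h))))) (\d.(\e.((d e) e))))) (\b.(\c.b))) ((\f.(\g.(\h.((f h) g)))) q)) (\d.(\e.((d e) e))))
Step 2: ((((\f.(\g.(\h.((f h) (g h))))) (\d.(\e.((d e) e)))) ((\f.(\g.(\h.((f h) g)))) q)) (\d.(\e.((d e) e))))
Step 3: (((\g.(\h.(((\d.(\e.((d e) e))) h) (g h)))) ((\f.(\g.(\h.((f h) g)))) q)) (\d.(\e.((d e) e))))
Step 4: ((\h.(((\d.(\e.((d e) e))) h) (((\f.(\g.(\h.((f h) g)))) q) h))) (\d.(\e.((d e) e))))
Step 5: (((\d.(\e.((d e) e))) (\d.(\e.((d e) e)))) (((\f.(\g.(\h.((f h) g)))) q) (\d.(\e.((d e) e)))))
Step 6: ((\e.(((\d.(\e.((d e) e))) e) e)) (((\f.(\g.(\h.((f h) g)))) q) (\d.(\e.((d e) e)))))
Step 7: (((\d.(\e.((d e) e))) (((\f.(\g.(\h.((f h) g)))) q) (\d.(\e.((d e) e))))) (((\f.(\g.(\h.((f h) g)))) q) (\d.(\e.((d e) e)))))
Step 8: ((\e.(((((\f.(\g.(\h.((f h) g)))) q) (\d.(\e.((d e) e)))) e) e)) (((\f.(\g.(\h.((f h) g)))) q) (\d.(\e.((d e) e)))))
Step 9: (((((\f.(\g.(\h.((f h) g)))) q) (\d.(\e.((d e) e)))) (((\f.(\g.(\h.((f h) g)))) q) (\d.(\e.((d e) e))))) (((\f.(\g.(\h.((f h) g)))) q) (\d.(\e.((d e) e)))))
Step 10: ((((\g.(\h.((q h) g))) (\d.(\e.((d e) e)))) (((\f.(\g.(\h.((f h) g)))) q) (\d.(\e.((d e) e))))) (((\f.(\g.(\h.((f h) g)))) q) (\d.(\e.((d e) e)))))
Step 11: (((\h.((q h) (\d.(\e.((d e) e))))) (((\f.(\g.(\h.((f h) g)))) q) (\d.(\e.((d e) e))))) (((\f.(\g.(\h.((f h) g)))) q) (\d.(\e.((d e) e)))))
Step 12: (((q (((\f.(\g.(\h.((f h) g)))) q) (\d.(\e.((d e) e))))) (\d.(\e.((d e) e)))) (((\f.(\g.(\h.((f h) g)))) q) (\d.(\e.((d e) e)))))
Step 13: (((q ((\g.(\h.((q h) g))) (\d.(\e.((d e) e))))) (\d.(\e.((d e) e)))) (((\f.(\g.(\h.((f h) g)))) q) (\d.(\e.((d e) e)))))
Step 14: (((q (\h.((q h) (\d.(\e.((d e) e)))))) (\d.(\e.((d e) e)))) (((\f.(\g.(\h.((f h) g)))) q) (\d.(\e.((d e) e)))))
Step 15: (((q (\h.((q h) (\d.(\e.((d e) e)))))) (\d.(\e.((d e) e)))) ((\g.(\h.((q h) g))) (\d.(\e.((d e) e)))))
Step 16: (((q (\h.((q h) (\d.(\e.((d e) e)))))) (\d.(\e.((d e) e)))) (\h.((q h) (\d.(\e.((d e) e))))))

Answer: (((q (\h.((q h) (\d.(\e.((d e) e)))))) (\d.(\e.((d e) e)))) (\h.((q h) (\d.(\e.((d e) e))))))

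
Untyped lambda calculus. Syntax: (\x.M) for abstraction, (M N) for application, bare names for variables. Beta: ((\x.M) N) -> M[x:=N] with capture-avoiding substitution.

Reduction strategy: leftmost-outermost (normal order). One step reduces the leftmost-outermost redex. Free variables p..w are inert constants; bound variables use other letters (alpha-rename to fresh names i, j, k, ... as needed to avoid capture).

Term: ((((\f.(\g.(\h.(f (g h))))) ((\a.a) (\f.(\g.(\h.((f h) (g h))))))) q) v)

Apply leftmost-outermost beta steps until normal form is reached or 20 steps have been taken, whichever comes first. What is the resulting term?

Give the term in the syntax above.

Step 0: ((((\f.(\g.(\h.(f (g h))))) ((\a.a) (\f.(\g.(\h.((f h) (g h))))))) q) v)
Step 1: (((\g.(\h.(((\a.a) (\f.(\g.(\h.((f h) (g h)))))) (g h)))) q) v)
Step 2: ((\h.(((\a.a) (\f.(\g.(\h.((f h) (g h)))))) (q h))) v)
Step 3: (((\a.a) (\f.(\g.(\h.((f h) (g h)))))) (q v))
Step 4: ((\f.(\g.(\h.((f h) (g h))))) (q v))
Step 5: (\g.(\h.(((q v) h) (g h))))

Answer: (\g.(\h.(((q v) h) (g h))))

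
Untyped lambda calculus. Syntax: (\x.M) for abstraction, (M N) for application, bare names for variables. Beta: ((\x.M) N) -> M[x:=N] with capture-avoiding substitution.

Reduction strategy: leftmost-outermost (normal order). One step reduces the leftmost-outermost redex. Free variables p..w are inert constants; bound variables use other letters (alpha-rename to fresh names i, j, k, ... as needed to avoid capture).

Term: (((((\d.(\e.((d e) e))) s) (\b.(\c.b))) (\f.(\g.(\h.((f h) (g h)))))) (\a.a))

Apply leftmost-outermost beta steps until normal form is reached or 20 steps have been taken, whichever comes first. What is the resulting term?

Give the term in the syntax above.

Answer: ((((s (\b.(\c.b))) (\b.(\c.b))) (\f.(\g.(\h.((f h) (g h)))))) (\a.a))

Derivation:
Step 0: (((((\d.(\e.((d e) e))) s) (\b.(\c.b))) (\f.(\g.(\h.((f h) (g h)))))) (\a.a))
Step 1: ((((\e.((s e) e)) (\b.(\c.b))) (\f.(\g.(\h.((f h) (g h)))))) (\a.a))
Step 2: ((((s (\b.(\c.b))) (\b.(\c.b))) (\f.(\g.(\h.((f h) (g h)))))) (\a.a))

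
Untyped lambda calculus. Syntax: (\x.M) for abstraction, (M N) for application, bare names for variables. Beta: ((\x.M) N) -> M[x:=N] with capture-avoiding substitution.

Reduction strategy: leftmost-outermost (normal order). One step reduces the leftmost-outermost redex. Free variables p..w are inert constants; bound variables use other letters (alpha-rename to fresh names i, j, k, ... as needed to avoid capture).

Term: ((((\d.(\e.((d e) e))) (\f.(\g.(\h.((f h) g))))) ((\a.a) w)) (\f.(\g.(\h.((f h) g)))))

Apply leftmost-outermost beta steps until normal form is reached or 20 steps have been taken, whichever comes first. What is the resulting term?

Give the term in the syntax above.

Step 0: ((((\d.(\e.((d e) e))) (\f.(\g.(\h.((f h) g))))) ((\a.a) w)) (\f.(\g.(\h.((f h) g)))))
Step 1: (((\e.(((\f.(\g.(\h.((f h) g)))) e) e)) ((\a.a) w)) (\f.(\g.(\h.((f h) g)))))
Step 2: ((((\f.(\g.(\h.((f h) g)))) ((\a.a) w)) ((\a.a) w)) (\f.(\g.(\h.((f h) g)))))
Step 3: (((\g.(\h.((((\a.a) w) h) g))) ((\a.a) w)) (\f.(\g.(\h.((f h) g)))))
Step 4: ((\h.((((\a.a) w) h) ((\a.a) w))) (\f.(\g.(\h.((f h) g)))))
Step 5: ((((\a.a) w) (\f.(\g.(\h.((f h) g))))) ((\a.a) w))
Step 6: ((w (\f.(\g.(\h.((f h) g))))) ((\a.a) w))
Step 7: ((w (\f.(\g.(\h.((f h) g))))) w)

Answer: ((w (\f.(\g.(\h.((f h) g))))) w)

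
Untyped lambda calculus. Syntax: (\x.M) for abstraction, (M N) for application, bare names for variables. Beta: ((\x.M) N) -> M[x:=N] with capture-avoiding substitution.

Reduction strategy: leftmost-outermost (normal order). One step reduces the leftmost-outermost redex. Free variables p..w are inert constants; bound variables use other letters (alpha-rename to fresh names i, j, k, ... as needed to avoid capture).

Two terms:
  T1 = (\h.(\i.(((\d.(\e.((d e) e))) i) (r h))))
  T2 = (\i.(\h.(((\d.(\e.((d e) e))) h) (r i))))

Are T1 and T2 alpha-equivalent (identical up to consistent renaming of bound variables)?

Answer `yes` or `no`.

Term 1: (\h.(\i.(((\d.(\e.((d e) e))) i) (r h))))
Term 2: (\i.(\h.(((\d.(\e.((d e) e))) h) (r i))))
Alpha-equivalence: compare structure up to binder renaming.
Result: True

Answer: yes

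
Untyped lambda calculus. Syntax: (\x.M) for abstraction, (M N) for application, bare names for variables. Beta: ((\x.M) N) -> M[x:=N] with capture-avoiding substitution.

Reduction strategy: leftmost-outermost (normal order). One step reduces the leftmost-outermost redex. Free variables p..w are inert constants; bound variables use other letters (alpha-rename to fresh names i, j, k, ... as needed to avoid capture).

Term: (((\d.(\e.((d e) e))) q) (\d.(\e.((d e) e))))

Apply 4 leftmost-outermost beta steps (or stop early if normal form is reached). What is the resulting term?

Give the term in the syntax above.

Answer: ((q (\d.(\e.((d e) e)))) (\d.(\e.((d e) e))))

Derivation:
Step 0: (((\d.(\e.((d e) e))) q) (\d.(\e.((d e) e))))
Step 1: ((\e.((q e) e)) (\d.(\e.((d e) e))))
Step 2: ((q (\d.(\e.((d e) e)))) (\d.(\e.((d e) e))))
Step 3: (normal form reached)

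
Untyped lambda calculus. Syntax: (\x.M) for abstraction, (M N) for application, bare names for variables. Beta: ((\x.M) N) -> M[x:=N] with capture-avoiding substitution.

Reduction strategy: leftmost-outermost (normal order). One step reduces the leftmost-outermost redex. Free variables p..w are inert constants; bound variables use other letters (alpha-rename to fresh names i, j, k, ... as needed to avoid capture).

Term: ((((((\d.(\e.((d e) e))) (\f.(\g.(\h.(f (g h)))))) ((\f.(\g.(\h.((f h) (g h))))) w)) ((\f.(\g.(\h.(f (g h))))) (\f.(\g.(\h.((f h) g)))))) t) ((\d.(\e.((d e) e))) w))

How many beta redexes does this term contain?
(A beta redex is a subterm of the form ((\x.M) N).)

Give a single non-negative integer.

Answer: 4

Derivation:
Term: ((((((\d.(\e.((d e) e))) (\f.(\g.(\h.(f (g h)))))) ((\f.(\g.(\h.((f h) (g h))))) w)) ((\f.(\g.(\h.(f (g h))))) (\f.(\g.(\h.((f h) g)))))) t) ((\d.(\e.((d e) e))) w))
  Redex: ((\d.(\e.((d e) e))) (\f.(\g.(\h.(f (g h))))))
  Redex: ((\f.(\g.(\h.((f h) (g h))))) w)
  Redex: ((\f.(\g.(\h.(f (g h))))) (\f.(\g.(\h.((f h) g)))))
  Redex: ((\d.(\e.((d e) e))) w)
Total redexes: 4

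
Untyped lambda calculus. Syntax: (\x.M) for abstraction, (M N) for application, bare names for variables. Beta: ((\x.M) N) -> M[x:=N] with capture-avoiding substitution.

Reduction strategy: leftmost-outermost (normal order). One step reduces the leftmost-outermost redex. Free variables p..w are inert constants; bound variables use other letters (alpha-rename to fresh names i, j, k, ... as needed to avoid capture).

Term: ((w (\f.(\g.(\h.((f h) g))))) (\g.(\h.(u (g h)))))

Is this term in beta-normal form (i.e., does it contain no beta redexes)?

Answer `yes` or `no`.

Term: ((w (\f.(\g.(\h.((f h) g))))) (\g.(\h.(u (g h)))))
No beta redexes found.

Answer: yes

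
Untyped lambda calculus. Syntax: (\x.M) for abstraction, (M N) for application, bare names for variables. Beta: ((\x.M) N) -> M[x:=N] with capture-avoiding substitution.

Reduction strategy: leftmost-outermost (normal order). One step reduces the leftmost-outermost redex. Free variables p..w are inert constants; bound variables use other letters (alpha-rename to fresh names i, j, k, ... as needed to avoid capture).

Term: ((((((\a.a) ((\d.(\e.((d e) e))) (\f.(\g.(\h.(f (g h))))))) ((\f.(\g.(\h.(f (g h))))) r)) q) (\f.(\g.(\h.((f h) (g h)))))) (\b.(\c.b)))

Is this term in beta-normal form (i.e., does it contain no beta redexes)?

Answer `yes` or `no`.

Term: ((((((\a.a) ((\d.(\e.((d e) e))) (\f.(\g.(\h.(f (g h))))))) ((\f.(\g.(\h.(f (g h))))) r)) q) (\f.(\g.(\h.((f h) (g h)))))) (\b.(\c.b)))
Found 3 beta redex(es).

Answer: no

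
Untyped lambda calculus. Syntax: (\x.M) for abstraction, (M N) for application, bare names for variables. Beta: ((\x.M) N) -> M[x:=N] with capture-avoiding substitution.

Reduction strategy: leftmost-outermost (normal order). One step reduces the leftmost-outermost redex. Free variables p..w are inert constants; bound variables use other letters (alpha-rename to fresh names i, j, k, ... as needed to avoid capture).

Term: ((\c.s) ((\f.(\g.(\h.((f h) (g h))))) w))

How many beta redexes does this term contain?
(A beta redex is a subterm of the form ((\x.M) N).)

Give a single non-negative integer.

Term: ((\c.s) ((\f.(\g.(\h.((f h) (g h))))) w))
  Redex: ((\c.s) ((\f.(\g.(\h.((f h) (g h))))) w))
  Redex: ((\f.(\g.(\h.((f h) (g h))))) w)
Total redexes: 2

Answer: 2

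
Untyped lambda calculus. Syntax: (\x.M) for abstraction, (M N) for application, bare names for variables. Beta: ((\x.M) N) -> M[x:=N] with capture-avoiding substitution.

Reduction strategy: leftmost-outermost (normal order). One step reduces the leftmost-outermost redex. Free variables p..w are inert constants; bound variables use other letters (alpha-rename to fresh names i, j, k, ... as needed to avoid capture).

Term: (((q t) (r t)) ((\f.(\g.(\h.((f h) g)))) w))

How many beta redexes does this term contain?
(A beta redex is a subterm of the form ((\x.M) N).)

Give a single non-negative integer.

Term: (((q t) (r t)) ((\f.(\g.(\h.((f h) g)))) w))
  Redex: ((\f.(\g.(\h.((f h) g)))) w)
Total redexes: 1

Answer: 1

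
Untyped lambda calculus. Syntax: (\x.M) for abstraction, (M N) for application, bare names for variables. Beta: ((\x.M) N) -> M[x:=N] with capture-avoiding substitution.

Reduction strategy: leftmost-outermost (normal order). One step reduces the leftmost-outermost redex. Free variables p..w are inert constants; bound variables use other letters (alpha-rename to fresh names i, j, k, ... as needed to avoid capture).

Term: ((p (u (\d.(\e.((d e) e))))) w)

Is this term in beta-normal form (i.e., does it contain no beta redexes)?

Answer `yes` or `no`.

Answer: yes

Derivation:
Term: ((p (u (\d.(\e.((d e) e))))) w)
No beta redexes found.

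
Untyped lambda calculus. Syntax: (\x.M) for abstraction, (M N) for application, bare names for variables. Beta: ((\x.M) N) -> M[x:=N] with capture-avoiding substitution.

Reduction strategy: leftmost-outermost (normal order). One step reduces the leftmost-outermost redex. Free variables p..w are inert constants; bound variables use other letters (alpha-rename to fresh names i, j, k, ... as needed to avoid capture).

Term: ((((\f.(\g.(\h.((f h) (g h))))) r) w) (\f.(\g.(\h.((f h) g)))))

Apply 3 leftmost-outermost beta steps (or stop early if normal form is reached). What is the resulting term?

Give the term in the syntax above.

Step 0: ((((\f.(\g.(\h.((f h) (g h))))) r) w) (\f.(\g.(\h.((f h) g)))))
Step 1: (((\g.(\h.((r h) (g h)))) w) (\f.(\g.(\h.((f h) g)))))
Step 2: ((\h.((r h) (w h))) (\f.(\g.(\h.((f h) g)))))
Step 3: ((r (\f.(\g.(\h.((f h) g))))) (w (\f.(\g.(\h.((f h) g))))))

Answer: ((r (\f.(\g.(\h.((f h) g))))) (w (\f.(\g.(\h.((f h) g))))))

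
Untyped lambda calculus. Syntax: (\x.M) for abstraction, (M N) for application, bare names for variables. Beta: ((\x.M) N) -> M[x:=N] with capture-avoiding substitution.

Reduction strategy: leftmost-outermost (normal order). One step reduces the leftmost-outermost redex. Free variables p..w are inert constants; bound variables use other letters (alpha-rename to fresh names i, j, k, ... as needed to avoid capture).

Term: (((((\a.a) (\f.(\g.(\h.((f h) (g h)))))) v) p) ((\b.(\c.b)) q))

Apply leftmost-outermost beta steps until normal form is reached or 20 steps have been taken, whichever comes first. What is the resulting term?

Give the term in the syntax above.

Answer: ((v (\c.q)) (p (\c.q)))

Derivation:
Step 0: (((((\a.a) (\f.(\g.(\h.((f h) (g h)))))) v) p) ((\b.(\c.b)) q))
Step 1: ((((\f.(\g.(\h.((f h) (g h))))) v) p) ((\b.(\c.b)) q))
Step 2: (((\g.(\h.((v h) (g h)))) p) ((\b.(\c.b)) q))
Step 3: ((\h.((v h) (p h))) ((\b.(\c.b)) q))
Step 4: ((v ((\b.(\c.b)) q)) (p ((\b.(\c.b)) q)))
Step 5: ((v (\c.q)) (p ((\b.(\c.b)) q)))
Step 6: ((v (\c.q)) (p (\c.q)))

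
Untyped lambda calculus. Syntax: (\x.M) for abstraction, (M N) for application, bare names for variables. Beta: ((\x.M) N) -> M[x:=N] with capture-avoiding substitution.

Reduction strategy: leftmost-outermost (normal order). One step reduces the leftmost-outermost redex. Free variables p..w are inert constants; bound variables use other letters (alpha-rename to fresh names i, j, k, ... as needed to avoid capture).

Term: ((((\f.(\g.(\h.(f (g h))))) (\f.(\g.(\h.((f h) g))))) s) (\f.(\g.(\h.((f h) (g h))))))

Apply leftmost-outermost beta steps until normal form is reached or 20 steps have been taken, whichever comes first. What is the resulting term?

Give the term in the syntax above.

Answer: (\g.(\h.(((s (\f.(\g.(\h.((f h) (g h)))))) h) g)))

Derivation:
Step 0: ((((\f.(\g.(\h.(f (g h))))) (\f.(\g.(\h.((f h) g))))) s) (\f.(\g.(\h.((f h) (g h))))))
Step 1: (((\g.(\h.((\f.(\g.(\h.((f h) g)))) (g h)))) s) (\f.(\g.(\h.((f h) (g h))))))
Step 2: ((\h.((\f.(\g.(\h.((f h) g)))) (s h))) (\f.(\g.(\h.((f h) (g h))))))
Step 3: ((\f.(\g.(\h.((f h) g)))) (s (\f.(\g.(\h.((f h) (g h)))))))
Step 4: (\g.(\h.(((s (\f.(\g.(\h.((f h) (g h)))))) h) g)))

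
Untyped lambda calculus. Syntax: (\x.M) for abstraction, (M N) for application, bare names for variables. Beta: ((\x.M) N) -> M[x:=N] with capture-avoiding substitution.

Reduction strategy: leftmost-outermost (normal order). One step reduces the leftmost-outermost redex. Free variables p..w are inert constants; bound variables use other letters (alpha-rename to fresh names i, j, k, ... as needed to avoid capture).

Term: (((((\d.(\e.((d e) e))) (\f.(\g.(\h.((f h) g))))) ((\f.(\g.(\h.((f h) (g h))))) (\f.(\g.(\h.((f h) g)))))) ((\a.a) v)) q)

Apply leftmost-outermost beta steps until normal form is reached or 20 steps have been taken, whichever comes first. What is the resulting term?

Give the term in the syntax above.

Step 0: (((((\d.(\e.((d e) e))) (\f.(\g.(\h.((f h) g))))) ((\f.(\g.(\h.((f h) (g h))))) (\f.(\g.(\h.((f h) g)))))) ((\a.a) v)) q)
Step 1: ((((\e.(((\f.(\g.(\h.((f h) g)))) e) e)) ((\f.(\g.(\h.((f h) (g h))))) (\f.(\g.(\h.((f h) g)))))) ((\a.a) v)) q)
Step 2: (((((\f.(\g.(\h.((f h) g)))) ((\f.(\g.(\h.((f h) (g h))))) (\f.(\g.(\h.((f h) g)))))) ((\f.(\g.(\h.((f h) (g h))))) (\f.(\g.(\h.((f h) g)))))) ((\a.a) v)) q)
Step 3: ((((\g.(\h.((((\f.(\g.(\h.((f h) (g h))))) (\f.(\g.(\h.((f h) g))))) h) g))) ((\f.(\g.(\h.((f h) (g h))))) (\f.(\g.(\h.((f h) g)))))) ((\a.a) v)) q)
Step 4: (((\h.((((\f.(\g.(\h.((f h) (g h))))) (\f.(\g.(\h.((f h) g))))) h) ((\f.(\g.(\h.((f h) (g h))))) (\f.(\g.(\h.((f h) g))))))) ((\a.a) v)) q)
Step 5: (((((\f.(\g.(\h.((f h) (g h))))) (\f.(\g.(\h.((f h) g))))) ((\a.a) v)) ((\f.(\g.(\h.((f h) (g h))))) (\f.(\g.(\h.((f h) g)))))) q)
Step 6: ((((\g.(\h.(((\f.(\g.(\h.((f h) g)))) h) (g h)))) ((\a.a) v)) ((\f.(\g.(\h.((f h) (g h))))) (\f.(\g.(\h.((f h) g)))))) q)
Step 7: (((\h.(((\f.(\g.(\h.((f h) g)))) h) (((\a.a) v) h))) ((\f.(\g.(\h.((f h) (g h))))) (\f.(\g.(\h.((f h) g)))))) q)
Step 8: ((((\f.(\g.(\h.((f h) g)))) ((\f.(\g.(\h.((f h) (g h))))) (\f.(\g.(\h.((f h) g)))))) (((\a.a) v) ((\f.(\g.(\h.((f h) (g h))))) (\f.(\g.(\h.((f h) g))))))) q)
Step 9: (((\g.(\h.((((\f.(\g.(\h.((f h) (g h))))) (\f.(\g.(\h.((f h) g))))) h) g))) (((\a.a) v) ((\f.(\g.(\h.((f h) (g h))))) (\f.(\g.(\h.((f h) g))))))) q)
Step 10: ((\h.((((\f.(\g.(\h.((f h) (g h))))) (\f.(\g.(\h.((f h) g))))) h) (((\a.a) v) ((\f.(\g.(\h.((f h) (g h))))) (\f.(\g.(\h.((f h) g)))))))) q)
Step 11: ((((\f.(\g.(\h.((f h) (g h))))) (\f.(\g.(\h.((f h) g))))) q) (((\a.a) v) ((\f.(\g.(\h.((f h) (g h))))) (\f.(\g.(\h.((f h) g)))))))
Step 12: (((\g.(\h.(((\f.(\g.(\h.((f h) g)))) h) (g h)))) q) (((\a.a) v) ((\f.(\g.(\h.((f h) (g h))))) (\f.(\g.(\h.((f h) g)))))))
Step 13: ((\h.(((\f.(\g.(\h.((f h) g)))) h) (q h))) (((\a.a) v) ((\f.(\g.(\h.((f h) (g h))))) (\f.(\g.(\h.((f h) g)))))))
Step 14: (((\f.(\g.(\h.((f h) g)))) (((\a.a) v) ((\f.(\g.(\h.((f h) (g h))))) (\f.(\g.(\h.((f h) g))))))) (q (((\a.a) v) ((\f.(\g.(\h.((f h) (g h))))) (\f.(\g.(\h.((f h) g))))))))
Step 15: ((\g.(\h.(((((\a.a) v) ((\f.(\g.(\h.((f h) (g h))))) (\f.(\g.(\h.((f h) g)))))) h) g))) (q (((\a.a) v) ((\f.(\g.(\h.((f h) (g h))))) (\f.(\g.(\h.((f h) g))))))))
Step 16: (\h.(((((\a.a) v) ((\f.(\g.(\h.((f h) (g h))))) (\f.(\g.(\h.((f h) g)))))) h) (q (((\a.a) v) ((\f.(\g.(\h.((f h) (g h))))) (\f.(\g.(\h.((f h) g)))))))))
Step 17: (\h.(((v ((\f.(\g.(\h.((f h) (g h))))) (\f.(\g.(\h.((f h) g)))))) h) (q (((\a.a) v) ((\f.(\g.(\h.((f h) (g h))))) (\f.(\g.(\h.((f h) g)))))))))
Step 18: (\h.(((v (\g.(\h.(((\f.(\g.(\h.((f h) g)))) h) (g h))))) h) (q (((\a.a) v) ((\f.(\g.(\h.((f h) (g h))))) (\f.(\g.(\h.((f h) g)))))))))
Step 19: (\h.(((v (\g.(\h.((\g.(\i.((h i) g))) (g h))))) h) (q (((\a.a) v) ((\f.(\g.(\h.((f h) (g h))))) (\f.(\g.(\h.((f h) g)))))))))
Step 20: (\h.(((v (\g.(\h.(\i.((h i) (g h)))))) h) (q (((\a.a) v) ((\f.(\g.(\h.((f h) (g h))))) (\f.(\g.(\h.((f h) g)))))))))

Answer: (\h.(((v (\g.(\h.(\i.((h i) (g h)))))) h) (q (((\a.a) v) ((\f.(\g.(\h.((f h) (g h))))) (\f.(\g.(\h.((f h) g)))))))))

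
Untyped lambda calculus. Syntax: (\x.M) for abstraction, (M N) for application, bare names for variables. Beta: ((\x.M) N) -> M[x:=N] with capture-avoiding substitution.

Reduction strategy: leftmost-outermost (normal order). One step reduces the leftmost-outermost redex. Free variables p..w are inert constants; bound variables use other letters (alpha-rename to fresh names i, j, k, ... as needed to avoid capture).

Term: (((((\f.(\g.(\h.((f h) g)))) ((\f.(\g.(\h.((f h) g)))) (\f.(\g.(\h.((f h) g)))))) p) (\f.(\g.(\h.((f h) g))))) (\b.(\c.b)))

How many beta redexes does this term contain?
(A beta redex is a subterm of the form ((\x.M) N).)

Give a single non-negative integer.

Term: (((((\f.(\g.(\h.((f h) g)))) ((\f.(\g.(\h.((f h) g)))) (\f.(\g.(\h.((f h) g)))))) p) (\f.(\g.(\h.((f h) g))))) (\b.(\c.b)))
  Redex: ((\f.(\g.(\h.((f h) g)))) ((\f.(\g.(\h.((f h) g)))) (\f.(\g.(\h.((f h) g))))))
  Redex: ((\f.(\g.(\h.((f h) g)))) (\f.(\g.(\h.((f h) g)))))
Total redexes: 2

Answer: 2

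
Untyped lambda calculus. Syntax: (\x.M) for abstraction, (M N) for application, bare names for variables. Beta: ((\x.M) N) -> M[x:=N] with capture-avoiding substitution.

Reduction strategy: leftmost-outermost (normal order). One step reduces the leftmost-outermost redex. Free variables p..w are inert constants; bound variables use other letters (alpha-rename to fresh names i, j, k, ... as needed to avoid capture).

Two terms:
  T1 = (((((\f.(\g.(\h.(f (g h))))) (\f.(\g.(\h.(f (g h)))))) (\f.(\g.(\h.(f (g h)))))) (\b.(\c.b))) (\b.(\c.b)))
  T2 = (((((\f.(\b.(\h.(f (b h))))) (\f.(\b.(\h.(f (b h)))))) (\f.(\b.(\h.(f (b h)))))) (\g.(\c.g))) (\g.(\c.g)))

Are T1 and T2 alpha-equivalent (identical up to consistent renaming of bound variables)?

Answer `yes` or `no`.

Answer: yes

Derivation:
Term 1: (((((\f.(\g.(\h.(f (g h))))) (\f.(\g.(\h.(f (g h)))))) (\f.(\g.(\h.(f (g h)))))) (\b.(\c.b))) (\b.(\c.b)))
Term 2: (((((\f.(\b.(\h.(f (b h))))) (\f.(\b.(\h.(f (b h)))))) (\f.(\b.(\h.(f (b h)))))) (\g.(\c.g))) (\g.(\c.g)))
Alpha-equivalence: compare structure up to binder renaming.
Result: True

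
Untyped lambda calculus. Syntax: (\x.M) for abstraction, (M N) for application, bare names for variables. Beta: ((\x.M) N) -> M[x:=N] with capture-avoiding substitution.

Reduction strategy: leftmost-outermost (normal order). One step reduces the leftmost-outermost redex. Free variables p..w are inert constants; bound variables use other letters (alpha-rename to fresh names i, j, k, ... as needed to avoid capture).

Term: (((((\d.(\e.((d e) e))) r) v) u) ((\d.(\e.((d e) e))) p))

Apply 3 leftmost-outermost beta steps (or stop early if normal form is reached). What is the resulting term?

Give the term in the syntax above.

Step 0: (((((\d.(\e.((d e) e))) r) v) u) ((\d.(\e.((d e) e))) p))
Step 1: ((((\e.((r e) e)) v) u) ((\d.(\e.((d e) e))) p))
Step 2: ((((r v) v) u) ((\d.(\e.((d e) e))) p))
Step 3: ((((r v) v) u) (\e.((p e) e)))

Answer: ((((r v) v) u) (\e.((p e) e)))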